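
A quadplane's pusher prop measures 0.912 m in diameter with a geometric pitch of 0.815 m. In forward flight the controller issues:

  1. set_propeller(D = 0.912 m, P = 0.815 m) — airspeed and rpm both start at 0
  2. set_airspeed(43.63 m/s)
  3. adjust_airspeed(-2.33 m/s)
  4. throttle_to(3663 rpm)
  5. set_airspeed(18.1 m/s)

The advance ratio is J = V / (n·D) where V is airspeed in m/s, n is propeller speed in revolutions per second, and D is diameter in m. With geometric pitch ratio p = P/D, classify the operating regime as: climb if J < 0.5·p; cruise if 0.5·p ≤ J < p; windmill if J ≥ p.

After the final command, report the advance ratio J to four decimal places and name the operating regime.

J = 0.3251, regime = climb

set_propeller: D = 0.912 m, P = 0.815 m (p = P/D = 0.893640); state ← (V=0, rpm=0)
set_airspeed(43.63): V ← 43.63 m/s
adjust_airspeed(-2.33): V ← 43.63 -2.33 = 41.3 m/s
throttle_to(3663): rpm ← 3663
set_airspeed(18.1): V ← 18.1 m/s
final state: V = 18.1 m/s, rpm = 3663 → n = rpm/60 = 61.050000 rev/s
J = V / (n·D) = 18.1 / (61.050000 × 0.912) = 0.325086
regime bands: climb J<0.4468 | cruise [0.4468, 0.8936) | windmill J≥0.8936
J = 0.3251 → climb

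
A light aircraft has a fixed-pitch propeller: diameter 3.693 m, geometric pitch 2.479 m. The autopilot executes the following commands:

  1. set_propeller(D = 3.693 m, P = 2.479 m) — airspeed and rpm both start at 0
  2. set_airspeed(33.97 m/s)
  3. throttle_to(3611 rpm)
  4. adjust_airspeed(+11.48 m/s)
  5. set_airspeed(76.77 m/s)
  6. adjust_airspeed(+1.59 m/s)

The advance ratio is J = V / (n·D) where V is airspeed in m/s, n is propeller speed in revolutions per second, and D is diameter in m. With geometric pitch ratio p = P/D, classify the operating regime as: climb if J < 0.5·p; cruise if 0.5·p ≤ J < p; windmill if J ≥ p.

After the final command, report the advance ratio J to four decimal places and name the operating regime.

set_propeller: D = 3.693 m, P = 2.479 m (p = P/D = 0.671270); state ← (V=0, rpm=0)
set_airspeed(33.97): V ← 33.97 m/s
throttle_to(3611): rpm ← 3611
adjust_airspeed(+11.48): V ← 33.97 +11.48 = 45.45 m/s
set_airspeed(76.77): V ← 76.77 m/s
adjust_airspeed(+1.59): V ← 76.77 +1.59 = 78.36 m/s
final state: V = 78.36 m/s, rpm = 3611 → n = rpm/60 = 60.183333 rev/s
J = V / (n·D) = 78.36 / (60.183333 × 3.693) = 0.352565
regime bands: climb J<0.3356 | cruise [0.3356, 0.6713) | windmill J≥0.6713
J = 0.3526 → cruise

J = 0.3526, regime = cruise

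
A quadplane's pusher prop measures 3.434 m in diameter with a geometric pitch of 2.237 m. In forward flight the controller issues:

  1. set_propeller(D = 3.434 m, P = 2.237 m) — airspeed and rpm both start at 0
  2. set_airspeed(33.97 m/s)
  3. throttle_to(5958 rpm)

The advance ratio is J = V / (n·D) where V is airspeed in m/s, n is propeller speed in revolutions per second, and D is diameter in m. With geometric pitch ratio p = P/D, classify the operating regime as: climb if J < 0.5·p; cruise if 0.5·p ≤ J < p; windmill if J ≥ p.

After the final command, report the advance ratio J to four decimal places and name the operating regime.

J = 0.0996, regime = climb

set_propeller: D = 3.434 m, P = 2.237 m (p = P/D = 0.651427); state ← (V=0, rpm=0)
set_airspeed(33.97): V ← 33.97 m/s
throttle_to(5958): rpm ← 5958
final state: V = 33.97 m/s, rpm = 5958 → n = rpm/60 = 99.300000 rev/s
J = V / (n·D) = 33.97 / (99.300000 × 3.434) = 0.099620
regime bands: climb J<0.3257 | cruise [0.3257, 0.6514) | windmill J≥0.6514
J = 0.0996 → climb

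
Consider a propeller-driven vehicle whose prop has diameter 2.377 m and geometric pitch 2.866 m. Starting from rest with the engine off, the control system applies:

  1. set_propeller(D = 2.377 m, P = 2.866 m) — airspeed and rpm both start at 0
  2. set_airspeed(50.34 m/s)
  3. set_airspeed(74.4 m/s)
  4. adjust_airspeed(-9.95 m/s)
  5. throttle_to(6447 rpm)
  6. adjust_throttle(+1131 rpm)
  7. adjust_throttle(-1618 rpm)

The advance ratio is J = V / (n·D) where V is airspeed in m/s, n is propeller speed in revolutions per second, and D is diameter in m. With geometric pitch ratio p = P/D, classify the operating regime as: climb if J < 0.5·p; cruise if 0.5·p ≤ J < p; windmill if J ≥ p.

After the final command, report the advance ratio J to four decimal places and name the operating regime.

set_propeller: D = 2.377 m, P = 2.866 m (p = P/D = 1.205721); state ← (V=0, rpm=0)
set_airspeed(50.34): V ← 50.34 m/s
set_airspeed(74.4): V ← 74.4 m/s
adjust_airspeed(-9.95): V ← 74.4 -9.95 = 64.45 m/s
throttle_to(6447): rpm ← 6447
adjust_throttle(+1131): rpm ← 6447 +1131 = 7578
adjust_throttle(-1618): rpm ← 7578 -1618 = 5960
final state: V = 64.45 m/s, rpm = 5960 → n = rpm/60 = 99.333333 rev/s
J = V / (n·D) = 64.45 / (99.333333 × 2.377) = 0.272960
regime bands: climb J<0.6029 | cruise [0.6029, 1.2057) | windmill J≥1.2057
J = 0.2730 → climb

J = 0.2730, regime = climb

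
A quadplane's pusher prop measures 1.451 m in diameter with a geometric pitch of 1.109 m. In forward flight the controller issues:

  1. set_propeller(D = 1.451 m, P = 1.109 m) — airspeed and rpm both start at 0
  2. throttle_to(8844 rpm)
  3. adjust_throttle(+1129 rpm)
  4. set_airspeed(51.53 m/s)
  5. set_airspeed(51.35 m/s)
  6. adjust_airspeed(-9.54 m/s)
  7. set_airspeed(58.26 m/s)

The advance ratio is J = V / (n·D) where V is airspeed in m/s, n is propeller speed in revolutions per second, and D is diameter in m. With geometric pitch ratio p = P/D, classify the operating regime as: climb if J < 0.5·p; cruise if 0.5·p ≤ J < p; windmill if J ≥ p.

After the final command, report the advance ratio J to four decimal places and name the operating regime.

J = 0.2416, regime = climb

set_propeller: D = 1.451 m, P = 1.109 m (p = P/D = 0.764300); state ← (V=0, rpm=0)
throttle_to(8844): rpm ← 8844
adjust_throttle(+1129): rpm ← 8844 +1129 = 9973
set_airspeed(51.53): V ← 51.53 m/s
set_airspeed(51.35): V ← 51.35 m/s
adjust_airspeed(-9.54): V ← 51.35 -9.54 = 41.81 m/s
set_airspeed(58.26): V ← 58.26 m/s
final state: V = 58.26 m/s, rpm = 9973 → n = rpm/60 = 166.216667 rev/s
J = V / (n·D) = 58.26 / (166.216667 × 1.451) = 0.241562
regime bands: climb J<0.3822 | cruise [0.3822, 0.7643) | windmill J≥0.7643
J = 0.2416 → climb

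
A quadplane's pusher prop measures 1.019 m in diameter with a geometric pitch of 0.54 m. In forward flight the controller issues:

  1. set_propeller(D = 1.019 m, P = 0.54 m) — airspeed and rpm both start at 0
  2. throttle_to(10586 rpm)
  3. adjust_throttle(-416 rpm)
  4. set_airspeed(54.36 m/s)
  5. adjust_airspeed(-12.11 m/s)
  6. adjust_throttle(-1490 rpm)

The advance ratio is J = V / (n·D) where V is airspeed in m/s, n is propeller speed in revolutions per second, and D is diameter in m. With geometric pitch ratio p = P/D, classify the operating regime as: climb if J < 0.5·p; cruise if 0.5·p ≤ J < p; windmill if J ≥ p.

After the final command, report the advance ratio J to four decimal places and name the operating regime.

set_propeller: D = 1.019 m, P = 0.54 m (p = P/D = 0.529931); state ← (V=0, rpm=0)
throttle_to(10586): rpm ← 10586
adjust_throttle(-416): rpm ← 10586 -416 = 10170
set_airspeed(54.36): V ← 54.36 m/s
adjust_airspeed(-12.11): V ← 54.36 -12.11 = 42.25 m/s
adjust_throttle(-1490): rpm ← 10170 -1490 = 8680
final state: V = 42.25 m/s, rpm = 8680 → n = rpm/60 = 144.666667 rev/s
J = V / (n·D) = 42.25 / (144.666667 × 1.019) = 0.286605
regime bands: climb J<0.2650 | cruise [0.2650, 0.5299) | windmill J≥0.5299
J = 0.2866 → cruise

J = 0.2866, regime = cruise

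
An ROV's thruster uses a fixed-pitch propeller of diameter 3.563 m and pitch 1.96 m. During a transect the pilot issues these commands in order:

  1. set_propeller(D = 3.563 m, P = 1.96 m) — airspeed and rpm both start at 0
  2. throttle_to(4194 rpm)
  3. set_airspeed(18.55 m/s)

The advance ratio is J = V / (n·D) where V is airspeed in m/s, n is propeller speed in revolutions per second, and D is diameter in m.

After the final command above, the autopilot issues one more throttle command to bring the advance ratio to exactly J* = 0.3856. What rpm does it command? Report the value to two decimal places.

set_propeller: D = 3.563 m, P = 1.96 m (p = P/D = 0.550098); state ← (V=0, rpm=0)
throttle_to(4194): rpm ← 4194
set_airspeed(18.55): V ← 18.55 m/s
final state: V = 18.55 m/s, rpm = 4194 → n = rpm/60 = 69.900000 rev/s
target J* = 0.3856; solve J* = V/(n·D) for n: n = V/(J*·D) = 18.55/(0.3856 × 3.563) = 13.501781 rev/s
rpm = 60·n = 810.106873

rpm = 810.11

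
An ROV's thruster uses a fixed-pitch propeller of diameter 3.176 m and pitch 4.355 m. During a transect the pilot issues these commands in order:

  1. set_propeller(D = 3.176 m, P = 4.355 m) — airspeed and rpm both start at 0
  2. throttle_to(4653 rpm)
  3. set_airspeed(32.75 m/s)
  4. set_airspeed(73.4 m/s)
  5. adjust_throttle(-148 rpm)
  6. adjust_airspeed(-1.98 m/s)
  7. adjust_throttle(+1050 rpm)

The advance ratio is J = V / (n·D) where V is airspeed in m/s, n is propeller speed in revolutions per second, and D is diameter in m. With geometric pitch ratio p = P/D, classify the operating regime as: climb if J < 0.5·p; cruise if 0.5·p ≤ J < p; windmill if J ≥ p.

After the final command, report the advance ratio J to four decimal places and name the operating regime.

J = 0.2429, regime = climb

set_propeller: D = 3.176 m, P = 4.355 m (p = P/D = 1.371222); state ← (V=0, rpm=0)
throttle_to(4653): rpm ← 4653
set_airspeed(32.75): V ← 32.75 m/s
set_airspeed(73.4): V ← 73.4 m/s
adjust_throttle(-148): rpm ← 4653 -148 = 4505
adjust_airspeed(-1.98): V ← 73.4 -1.98 = 71.42 m/s
adjust_throttle(+1050): rpm ← 4505 +1050 = 5555
final state: V = 71.42 m/s, rpm = 5555 → n = rpm/60 = 92.583333 rev/s
J = V / (n·D) = 71.42 / (92.583333 × 3.176) = 0.242888
regime bands: climb J<0.6856 | cruise [0.6856, 1.3712) | windmill J≥1.3712
J = 0.2429 → climb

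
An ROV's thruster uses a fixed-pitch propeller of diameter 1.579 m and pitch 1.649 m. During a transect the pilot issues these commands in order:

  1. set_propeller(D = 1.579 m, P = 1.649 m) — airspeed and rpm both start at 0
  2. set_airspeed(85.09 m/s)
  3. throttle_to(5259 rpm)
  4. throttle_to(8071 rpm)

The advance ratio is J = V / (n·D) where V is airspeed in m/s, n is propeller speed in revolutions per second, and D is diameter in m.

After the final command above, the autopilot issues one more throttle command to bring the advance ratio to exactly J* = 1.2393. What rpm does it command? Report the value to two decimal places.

set_propeller: D = 1.579 m, P = 1.649 m (p = P/D = 1.044332); state ← (V=0, rpm=0)
set_airspeed(85.09): V ← 85.09 m/s
throttle_to(5259): rpm ← 5259
throttle_to(8071): rpm ← 8071
final state: V = 85.09 m/s, rpm = 8071 → n = rpm/60 = 134.516667 rev/s
target J* = 1.2393; solve J* = V/(n·D) for n: n = V/(J*·D) = 85.09/(1.2393 × 1.579) = 43.483044 rev/s
rpm = 60·n = 2608.982670

rpm = 2608.98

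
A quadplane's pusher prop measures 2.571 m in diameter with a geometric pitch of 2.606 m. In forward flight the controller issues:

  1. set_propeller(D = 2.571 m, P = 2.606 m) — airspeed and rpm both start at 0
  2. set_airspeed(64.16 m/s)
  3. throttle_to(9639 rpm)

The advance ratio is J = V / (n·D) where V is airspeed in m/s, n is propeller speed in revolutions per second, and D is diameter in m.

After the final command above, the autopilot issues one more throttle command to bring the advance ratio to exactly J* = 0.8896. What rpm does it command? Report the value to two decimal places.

set_propeller: D = 2.571 m, P = 2.606 m (p = P/D = 1.013613); state ← (V=0, rpm=0)
set_airspeed(64.16): V ← 64.16 m/s
throttle_to(9639): rpm ← 9639
final state: V = 64.16 m/s, rpm = 9639 → n = rpm/60 = 160.650000 rev/s
target J* = 0.8896; solve J* = V/(n·D) for n: n = V/(J*·D) = 64.16/(0.8896 × 2.571) = 28.052237 rev/s
rpm = 60·n = 1683.134239

rpm = 1683.13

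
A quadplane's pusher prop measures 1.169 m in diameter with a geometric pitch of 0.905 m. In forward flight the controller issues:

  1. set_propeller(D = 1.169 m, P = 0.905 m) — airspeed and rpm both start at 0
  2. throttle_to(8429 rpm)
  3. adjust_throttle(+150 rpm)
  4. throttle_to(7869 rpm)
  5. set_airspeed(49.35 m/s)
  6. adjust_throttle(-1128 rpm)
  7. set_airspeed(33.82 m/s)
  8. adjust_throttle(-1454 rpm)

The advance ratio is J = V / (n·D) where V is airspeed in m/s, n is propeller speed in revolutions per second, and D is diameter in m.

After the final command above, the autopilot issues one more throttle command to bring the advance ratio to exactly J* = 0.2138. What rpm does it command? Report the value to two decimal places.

set_propeller: D = 1.169 m, P = 0.905 m (p = P/D = 0.774166); state ← (V=0, rpm=0)
throttle_to(8429): rpm ← 8429
adjust_throttle(+150): rpm ← 8429 +150 = 8579
throttle_to(7869): rpm ← 7869
set_airspeed(49.35): V ← 49.35 m/s
adjust_throttle(-1128): rpm ← 7869 -1128 = 6741
set_airspeed(33.82): V ← 33.82 m/s
adjust_throttle(-1454): rpm ← 6741 -1454 = 5287
final state: V = 33.82 m/s, rpm = 5287 → n = rpm/60 = 88.116667 rev/s
target J* = 0.2138; solve J* = V/(n·D) for n: n = V/(J*·D) = 33.82/(0.2138 × 1.169) = 135.316698 rev/s
rpm = 60·n = 8119.001873

rpm = 8119.00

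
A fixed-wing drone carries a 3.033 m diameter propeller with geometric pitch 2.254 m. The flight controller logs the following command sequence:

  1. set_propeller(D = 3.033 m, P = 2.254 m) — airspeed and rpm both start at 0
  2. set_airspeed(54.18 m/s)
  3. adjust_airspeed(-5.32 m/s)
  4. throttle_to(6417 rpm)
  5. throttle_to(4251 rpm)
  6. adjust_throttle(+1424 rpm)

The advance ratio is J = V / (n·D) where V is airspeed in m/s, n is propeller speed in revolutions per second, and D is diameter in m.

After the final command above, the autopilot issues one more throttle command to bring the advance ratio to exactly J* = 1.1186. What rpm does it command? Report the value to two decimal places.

rpm = 864.09

set_propeller: D = 3.033 m, P = 2.254 m (p = P/D = 0.743159); state ← (V=0, rpm=0)
set_airspeed(54.18): V ← 54.18 m/s
adjust_airspeed(-5.32): V ← 54.18 -5.32 = 48.86 m/s
throttle_to(6417): rpm ← 6417
throttle_to(4251): rpm ← 4251
adjust_throttle(+1424): rpm ← 4251 +1424 = 5675
final state: V = 48.86 m/s, rpm = 5675 → n = rpm/60 = 94.583333 rev/s
target J* = 1.1186; solve J* = V/(n·D) for n: n = V/(J*·D) = 48.86/(1.1186 × 3.033) = 14.401451 rev/s
rpm = 60·n = 864.087033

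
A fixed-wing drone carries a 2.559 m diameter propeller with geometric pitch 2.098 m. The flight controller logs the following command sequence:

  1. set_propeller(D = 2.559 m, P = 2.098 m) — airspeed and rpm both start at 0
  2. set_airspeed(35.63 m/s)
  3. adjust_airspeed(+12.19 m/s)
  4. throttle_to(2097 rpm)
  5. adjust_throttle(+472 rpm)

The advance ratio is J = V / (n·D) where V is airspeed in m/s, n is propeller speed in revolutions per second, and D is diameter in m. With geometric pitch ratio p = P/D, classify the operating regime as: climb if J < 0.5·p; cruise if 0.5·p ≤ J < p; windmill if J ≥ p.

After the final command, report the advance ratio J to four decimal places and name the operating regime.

J = 0.4364, regime = cruise

set_propeller: D = 2.559 m, P = 2.098 m (p = P/D = 0.819852); state ← (V=0, rpm=0)
set_airspeed(35.63): V ← 35.63 m/s
adjust_airspeed(+12.19): V ← 35.63 +12.19 = 47.82 m/s
throttle_to(2097): rpm ← 2097
adjust_throttle(+472): rpm ← 2097 +472 = 2569
final state: V = 47.82 m/s, rpm = 2569 → n = rpm/60 = 42.816667 rev/s
J = V / (n·D) = 47.82 / (42.816667 × 2.559) = 0.436442
regime bands: climb J<0.4099 | cruise [0.4099, 0.8199) | windmill J≥0.8199
J = 0.4364 → cruise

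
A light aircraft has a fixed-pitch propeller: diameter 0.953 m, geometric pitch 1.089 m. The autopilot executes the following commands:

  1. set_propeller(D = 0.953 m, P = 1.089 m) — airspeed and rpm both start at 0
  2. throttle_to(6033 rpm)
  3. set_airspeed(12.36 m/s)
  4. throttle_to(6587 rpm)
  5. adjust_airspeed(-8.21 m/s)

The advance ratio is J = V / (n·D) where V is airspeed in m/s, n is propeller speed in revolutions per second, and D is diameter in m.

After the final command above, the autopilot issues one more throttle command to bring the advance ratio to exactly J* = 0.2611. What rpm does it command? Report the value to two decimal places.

set_propeller: D = 0.953 m, P = 1.089 m (p = P/D = 1.142707); state ← (V=0, rpm=0)
throttle_to(6033): rpm ← 6033
set_airspeed(12.36): V ← 12.36 m/s
throttle_to(6587): rpm ← 6587
adjust_airspeed(-8.21): V ← 12.36 -8.21 = 4.15 m/s
final state: V = 4.15 m/s, rpm = 6587 → n = rpm/60 = 109.783333 rev/s
target J* = 0.2611; solve J* = V/(n·D) for n: n = V/(J*·D) = 4.15/(0.2611 × 0.953) = 16.678167 rev/s
rpm = 60·n = 1000.690034

rpm = 1000.69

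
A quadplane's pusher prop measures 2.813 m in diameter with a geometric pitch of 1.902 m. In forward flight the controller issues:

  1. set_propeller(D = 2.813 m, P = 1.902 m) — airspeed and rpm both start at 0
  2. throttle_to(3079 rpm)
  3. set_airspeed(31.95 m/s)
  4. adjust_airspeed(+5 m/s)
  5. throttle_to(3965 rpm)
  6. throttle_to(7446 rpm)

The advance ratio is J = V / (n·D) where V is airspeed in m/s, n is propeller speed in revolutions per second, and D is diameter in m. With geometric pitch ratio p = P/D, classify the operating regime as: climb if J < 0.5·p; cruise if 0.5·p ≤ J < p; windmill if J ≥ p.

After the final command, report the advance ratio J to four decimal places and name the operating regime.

J = 0.1058, regime = climb

set_propeller: D = 2.813 m, P = 1.902 m (p = P/D = 0.676146); state ← (V=0, rpm=0)
throttle_to(3079): rpm ← 3079
set_airspeed(31.95): V ← 31.95 m/s
adjust_airspeed(+5): V ← 31.95 +5 = 36.95 m/s
throttle_to(3965): rpm ← 3965
throttle_to(7446): rpm ← 7446
final state: V = 36.95 m/s, rpm = 7446 → n = rpm/60 = 124.100000 rev/s
J = V / (n·D) = 36.95 / (124.100000 × 2.813) = 0.105846
regime bands: climb J<0.3381 | cruise [0.3381, 0.6761) | windmill J≥0.6761
J = 0.1058 → climb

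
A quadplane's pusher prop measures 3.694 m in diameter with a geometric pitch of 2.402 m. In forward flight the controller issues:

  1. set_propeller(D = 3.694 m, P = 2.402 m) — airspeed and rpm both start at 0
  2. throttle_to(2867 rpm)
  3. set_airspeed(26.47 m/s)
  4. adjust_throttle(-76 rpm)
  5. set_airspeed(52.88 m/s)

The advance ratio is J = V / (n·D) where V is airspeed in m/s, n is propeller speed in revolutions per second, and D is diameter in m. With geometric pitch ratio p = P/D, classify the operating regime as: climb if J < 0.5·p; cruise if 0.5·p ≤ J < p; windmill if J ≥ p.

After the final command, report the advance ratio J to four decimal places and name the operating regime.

J = 0.3077, regime = climb

set_propeller: D = 3.694 m, P = 2.402 m (p = P/D = 0.650244); state ← (V=0, rpm=0)
throttle_to(2867): rpm ← 2867
set_airspeed(26.47): V ← 26.47 m/s
adjust_throttle(-76): rpm ← 2867 -76 = 2791
set_airspeed(52.88): V ← 52.88 m/s
final state: V = 52.88 m/s, rpm = 2791 → n = rpm/60 = 46.516667 rev/s
J = V / (n·D) = 52.88 / (46.516667 × 3.694) = 0.307741
regime bands: climb J<0.3251 | cruise [0.3251, 0.6502) | windmill J≥0.6502
J = 0.3077 → climb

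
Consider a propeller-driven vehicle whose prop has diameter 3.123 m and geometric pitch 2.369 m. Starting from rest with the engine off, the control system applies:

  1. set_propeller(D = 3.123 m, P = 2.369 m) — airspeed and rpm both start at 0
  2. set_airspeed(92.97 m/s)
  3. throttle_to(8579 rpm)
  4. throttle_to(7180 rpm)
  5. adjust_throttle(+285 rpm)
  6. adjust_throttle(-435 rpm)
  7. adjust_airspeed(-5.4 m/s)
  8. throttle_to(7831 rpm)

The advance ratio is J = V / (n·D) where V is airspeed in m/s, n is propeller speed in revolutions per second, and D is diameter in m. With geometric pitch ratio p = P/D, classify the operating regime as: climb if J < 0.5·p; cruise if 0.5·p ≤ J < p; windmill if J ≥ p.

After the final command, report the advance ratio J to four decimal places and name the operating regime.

set_propeller: D = 3.123 m, P = 2.369 m (p = P/D = 0.758565); state ← (V=0, rpm=0)
set_airspeed(92.97): V ← 92.97 m/s
throttle_to(8579): rpm ← 8579
throttle_to(7180): rpm ← 7180
adjust_throttle(+285): rpm ← 7180 +285 = 7465
adjust_throttle(-435): rpm ← 7465 -435 = 7030
adjust_airspeed(-5.4): V ← 92.97 -5.4 = 87.57 m/s
throttle_to(7831): rpm ← 7831
final state: V = 87.57 m/s, rpm = 7831 → n = rpm/60 = 130.516667 rev/s
J = V / (n·D) = 87.57 / (130.516667 × 3.123) = 0.214841
regime bands: climb J<0.3793 | cruise [0.3793, 0.7586) | windmill J≥0.7586
J = 0.2148 → climb

J = 0.2148, regime = climb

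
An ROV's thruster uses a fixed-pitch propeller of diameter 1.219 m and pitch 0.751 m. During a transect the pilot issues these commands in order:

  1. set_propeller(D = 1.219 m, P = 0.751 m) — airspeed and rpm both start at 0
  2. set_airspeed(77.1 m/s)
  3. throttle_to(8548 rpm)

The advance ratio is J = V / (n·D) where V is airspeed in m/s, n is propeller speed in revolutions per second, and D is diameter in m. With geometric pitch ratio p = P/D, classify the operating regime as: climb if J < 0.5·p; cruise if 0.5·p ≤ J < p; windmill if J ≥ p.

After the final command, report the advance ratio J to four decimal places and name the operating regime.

J = 0.4440, regime = cruise

set_propeller: D = 1.219 m, P = 0.751 m (p = P/D = 0.616079); state ← (V=0, rpm=0)
set_airspeed(77.1): V ← 77.1 m/s
throttle_to(8548): rpm ← 8548
final state: V = 77.1 m/s, rpm = 8548 → n = rpm/60 = 142.466667 rev/s
J = V / (n·D) = 77.1 / (142.466667 × 1.219) = 0.443953
regime bands: climb J<0.3080 | cruise [0.3080, 0.6161) | windmill J≥0.6161
J = 0.4440 → cruise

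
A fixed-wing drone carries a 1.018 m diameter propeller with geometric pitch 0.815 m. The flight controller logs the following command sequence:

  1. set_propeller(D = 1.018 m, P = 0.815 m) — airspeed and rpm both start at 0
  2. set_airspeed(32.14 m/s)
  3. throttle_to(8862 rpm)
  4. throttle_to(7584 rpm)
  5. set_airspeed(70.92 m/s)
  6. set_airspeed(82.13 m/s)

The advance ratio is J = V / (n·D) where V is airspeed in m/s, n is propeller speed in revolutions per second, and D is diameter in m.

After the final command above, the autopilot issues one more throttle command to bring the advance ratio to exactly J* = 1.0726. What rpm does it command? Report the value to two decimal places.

set_propeller: D = 1.018 m, P = 0.815 m (p = P/D = 0.800589); state ← (V=0, rpm=0)
set_airspeed(32.14): V ← 32.14 m/s
throttle_to(8862): rpm ← 8862
throttle_to(7584): rpm ← 7584
set_airspeed(70.92): V ← 70.92 m/s
set_airspeed(82.13): V ← 82.13 m/s
final state: V = 82.13 m/s, rpm = 7584 → n = rpm/60 = 126.400000 rev/s
target J* = 1.0726; solve J* = V/(n·D) for n: n = V/(J*·D) = 82.13/(1.0726 × 1.018) = 75.217042 rev/s
rpm = 60·n = 4513.022540

rpm = 4513.02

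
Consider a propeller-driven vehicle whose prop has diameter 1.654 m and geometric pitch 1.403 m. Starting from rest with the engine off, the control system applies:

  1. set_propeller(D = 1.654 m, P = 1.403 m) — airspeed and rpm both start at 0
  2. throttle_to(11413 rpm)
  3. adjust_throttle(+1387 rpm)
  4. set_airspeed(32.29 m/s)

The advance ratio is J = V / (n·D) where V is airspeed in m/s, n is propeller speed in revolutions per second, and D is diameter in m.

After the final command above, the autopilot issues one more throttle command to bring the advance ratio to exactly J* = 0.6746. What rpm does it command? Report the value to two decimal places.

rpm = 1736.35

set_propeller: D = 1.654 m, P = 1.403 m (p = P/D = 0.848247); state ← (V=0, rpm=0)
throttle_to(11413): rpm ← 11413
adjust_throttle(+1387): rpm ← 11413 +1387 = 12800
set_airspeed(32.29): V ← 32.29 m/s
final state: V = 32.29 m/s, rpm = 12800 → n = rpm/60 = 213.333333 rev/s
target J* = 0.6746; solve J* = V/(n·D) for n: n = V/(J*·D) = 32.29/(0.6746 × 1.654) = 28.939179 rev/s
rpm = 60·n = 1736.350727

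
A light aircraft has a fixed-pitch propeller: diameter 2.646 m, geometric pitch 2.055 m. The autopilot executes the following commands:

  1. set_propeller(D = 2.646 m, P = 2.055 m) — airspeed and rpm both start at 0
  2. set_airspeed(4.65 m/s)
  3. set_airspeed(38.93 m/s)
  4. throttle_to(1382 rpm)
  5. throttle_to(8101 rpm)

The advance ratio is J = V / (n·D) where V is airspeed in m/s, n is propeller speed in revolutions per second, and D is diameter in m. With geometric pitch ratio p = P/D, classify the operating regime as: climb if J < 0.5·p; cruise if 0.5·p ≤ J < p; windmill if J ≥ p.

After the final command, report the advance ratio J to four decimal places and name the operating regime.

set_propeller: D = 2.646 m, P = 2.055 m (p = P/D = 0.776644); state ← (V=0, rpm=0)
set_airspeed(4.65): V ← 4.65 m/s
set_airspeed(38.93): V ← 38.93 m/s
throttle_to(1382): rpm ← 1382
throttle_to(8101): rpm ← 8101
final state: V = 38.93 m/s, rpm = 8101 → n = rpm/60 = 135.016667 rev/s
J = V / (n·D) = 38.93 / (135.016667 × 2.646) = 0.108970
regime bands: climb J<0.3883 | cruise [0.3883, 0.7766) | windmill J≥0.7766
J = 0.1090 → climb

J = 0.1090, regime = climb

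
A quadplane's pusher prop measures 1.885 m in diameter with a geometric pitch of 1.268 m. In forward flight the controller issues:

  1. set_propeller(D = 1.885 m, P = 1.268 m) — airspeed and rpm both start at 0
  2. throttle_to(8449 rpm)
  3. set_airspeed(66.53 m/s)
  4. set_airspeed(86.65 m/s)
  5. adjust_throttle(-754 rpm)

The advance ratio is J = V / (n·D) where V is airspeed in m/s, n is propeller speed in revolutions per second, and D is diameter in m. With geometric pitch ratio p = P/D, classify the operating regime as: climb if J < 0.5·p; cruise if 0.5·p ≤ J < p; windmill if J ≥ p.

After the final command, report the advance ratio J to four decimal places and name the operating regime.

J = 0.3584, regime = cruise

set_propeller: D = 1.885 m, P = 1.268 m (p = P/D = 0.672679); state ← (V=0, rpm=0)
throttle_to(8449): rpm ← 8449
set_airspeed(66.53): V ← 66.53 m/s
set_airspeed(86.65): V ← 86.65 m/s
adjust_throttle(-754): rpm ← 8449 -754 = 7695
final state: V = 86.65 m/s, rpm = 7695 → n = rpm/60 = 128.250000 rev/s
J = V / (n·D) = 86.65 / (128.250000 × 1.885) = 0.358426
regime bands: climb J<0.3363 | cruise [0.3363, 0.6727) | windmill J≥0.6727
J = 0.3584 → cruise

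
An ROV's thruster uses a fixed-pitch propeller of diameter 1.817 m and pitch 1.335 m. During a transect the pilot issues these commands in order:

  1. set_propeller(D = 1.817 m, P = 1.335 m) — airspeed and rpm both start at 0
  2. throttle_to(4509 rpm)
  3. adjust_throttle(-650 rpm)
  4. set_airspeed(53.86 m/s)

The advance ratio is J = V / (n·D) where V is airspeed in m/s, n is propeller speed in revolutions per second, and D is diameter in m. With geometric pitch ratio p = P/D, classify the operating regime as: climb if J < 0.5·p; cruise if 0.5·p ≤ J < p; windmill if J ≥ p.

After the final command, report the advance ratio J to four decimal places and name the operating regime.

set_propeller: D = 1.817 m, P = 1.335 m (p = P/D = 0.734728); state ← (V=0, rpm=0)
throttle_to(4509): rpm ← 4509
adjust_throttle(-650): rpm ← 4509 -650 = 3859
set_airspeed(53.86): V ← 53.86 m/s
final state: V = 53.86 m/s, rpm = 3859 → n = rpm/60 = 64.316667 rev/s
J = V / (n·D) = 53.86 / (64.316667 × 1.817) = 0.460880
regime bands: climb J<0.3674 | cruise [0.3674, 0.7347) | windmill J≥0.7347
J = 0.4609 → cruise

J = 0.4609, regime = cruise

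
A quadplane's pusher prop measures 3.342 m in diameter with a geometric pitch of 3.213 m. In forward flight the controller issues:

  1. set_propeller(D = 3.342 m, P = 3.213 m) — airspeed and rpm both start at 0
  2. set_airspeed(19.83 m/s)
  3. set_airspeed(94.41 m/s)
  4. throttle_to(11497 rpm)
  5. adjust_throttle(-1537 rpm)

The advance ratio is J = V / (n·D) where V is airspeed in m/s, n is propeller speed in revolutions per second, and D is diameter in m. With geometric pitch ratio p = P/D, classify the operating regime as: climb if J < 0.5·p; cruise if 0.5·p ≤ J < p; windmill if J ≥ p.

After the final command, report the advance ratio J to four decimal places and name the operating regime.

set_propeller: D = 3.342 m, P = 3.213 m (p = P/D = 0.961400); state ← (V=0, rpm=0)
set_airspeed(19.83): V ← 19.83 m/s
set_airspeed(94.41): V ← 94.41 m/s
throttle_to(11497): rpm ← 11497
adjust_throttle(-1537): rpm ← 11497 -1537 = 9960
final state: V = 94.41 m/s, rpm = 9960 → n = rpm/60 = 166.000000 rev/s
J = V / (n·D) = 94.41 / (166.000000 × 3.342) = 0.170178
regime bands: climb J<0.4807 | cruise [0.4807, 0.9614) | windmill J≥0.9614
J = 0.1702 → climb

J = 0.1702, regime = climb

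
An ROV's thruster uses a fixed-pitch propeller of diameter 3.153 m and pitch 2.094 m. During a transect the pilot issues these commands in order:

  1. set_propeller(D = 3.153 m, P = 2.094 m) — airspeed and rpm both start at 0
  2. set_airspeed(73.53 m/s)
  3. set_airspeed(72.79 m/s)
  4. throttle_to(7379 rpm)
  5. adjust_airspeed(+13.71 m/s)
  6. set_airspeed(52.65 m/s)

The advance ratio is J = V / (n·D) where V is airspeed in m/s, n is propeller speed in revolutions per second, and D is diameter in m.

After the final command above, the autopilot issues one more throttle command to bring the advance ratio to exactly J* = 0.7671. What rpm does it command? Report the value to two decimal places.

rpm = 1306.09

set_propeller: D = 3.153 m, P = 2.094 m (p = P/D = 0.664129); state ← (V=0, rpm=0)
set_airspeed(73.53): V ← 73.53 m/s
set_airspeed(72.79): V ← 72.79 m/s
throttle_to(7379): rpm ← 7379
adjust_airspeed(+13.71): V ← 72.79 +13.71 = 86.5 m/s
set_airspeed(52.65): V ← 52.65 m/s
final state: V = 52.65 m/s, rpm = 7379 → n = rpm/60 = 122.983333 rev/s
target J* = 0.7671; solve J* = V/(n·D) for n: n = V/(J*·D) = 52.65/(0.7671 × 3.153) = 21.768195 rev/s
rpm = 60·n = 1306.091708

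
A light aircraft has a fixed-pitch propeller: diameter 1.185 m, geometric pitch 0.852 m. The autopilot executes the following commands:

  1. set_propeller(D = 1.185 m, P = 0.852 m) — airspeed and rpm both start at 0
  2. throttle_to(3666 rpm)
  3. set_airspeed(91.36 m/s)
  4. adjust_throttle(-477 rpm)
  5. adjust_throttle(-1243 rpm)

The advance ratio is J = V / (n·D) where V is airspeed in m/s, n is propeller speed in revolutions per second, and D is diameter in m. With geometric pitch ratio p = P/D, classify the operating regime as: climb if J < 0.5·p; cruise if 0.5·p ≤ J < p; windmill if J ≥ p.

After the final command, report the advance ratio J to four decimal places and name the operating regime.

J = 2.3771, regime = windmill

set_propeller: D = 1.185 m, P = 0.852 m (p = P/D = 0.718987); state ← (V=0, rpm=0)
throttle_to(3666): rpm ← 3666
set_airspeed(91.36): V ← 91.36 m/s
adjust_throttle(-477): rpm ← 3666 -477 = 3189
adjust_throttle(-1243): rpm ← 3189 -1243 = 1946
final state: V = 91.36 m/s, rpm = 1946 → n = rpm/60 = 32.433333 rev/s
J = V / (n·D) = 91.36 / (32.433333 × 1.185) = 2.377093
regime bands: climb J<0.3595 | cruise [0.3595, 0.7190) | windmill J≥0.7190
J = 2.3771 → windmill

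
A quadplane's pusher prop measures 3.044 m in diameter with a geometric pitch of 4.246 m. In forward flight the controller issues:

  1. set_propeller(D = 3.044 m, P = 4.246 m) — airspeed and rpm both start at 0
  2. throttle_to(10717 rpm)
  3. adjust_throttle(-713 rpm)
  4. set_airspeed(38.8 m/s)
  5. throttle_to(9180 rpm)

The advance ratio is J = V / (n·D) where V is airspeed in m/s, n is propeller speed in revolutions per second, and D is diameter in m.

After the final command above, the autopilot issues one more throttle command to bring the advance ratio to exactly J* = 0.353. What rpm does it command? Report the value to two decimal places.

rpm = 2166.52

set_propeller: D = 3.044 m, P = 4.246 m (p = P/D = 1.394875); state ← (V=0, rpm=0)
throttle_to(10717): rpm ← 10717
adjust_throttle(-713): rpm ← 10717 -713 = 10004
set_airspeed(38.8): V ← 38.8 m/s
throttle_to(9180): rpm ← 9180
final state: V = 38.8 m/s, rpm = 9180 → n = rpm/60 = 153.000000 rev/s
target J* = 0.353; solve J* = V/(n·D) for n: n = V/(J*·D) = 38.8/(0.353 × 3.044) = 36.108743 rev/s
rpm = 60·n = 2166.524589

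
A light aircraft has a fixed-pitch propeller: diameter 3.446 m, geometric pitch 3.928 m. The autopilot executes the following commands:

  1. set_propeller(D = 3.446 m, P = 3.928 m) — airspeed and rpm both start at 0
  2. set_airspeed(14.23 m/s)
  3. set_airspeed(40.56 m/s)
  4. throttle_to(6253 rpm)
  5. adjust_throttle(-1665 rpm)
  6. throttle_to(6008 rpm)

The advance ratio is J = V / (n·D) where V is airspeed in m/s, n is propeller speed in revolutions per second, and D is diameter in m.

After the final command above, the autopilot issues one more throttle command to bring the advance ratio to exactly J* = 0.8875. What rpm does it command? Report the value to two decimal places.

set_propeller: D = 3.446 m, P = 3.928 m (p = P/D = 1.139872); state ← (V=0, rpm=0)
set_airspeed(14.23): V ← 14.23 m/s
set_airspeed(40.56): V ← 40.56 m/s
throttle_to(6253): rpm ← 6253
adjust_throttle(-1665): rpm ← 6253 -1665 = 4588
throttle_to(6008): rpm ← 6008
final state: V = 40.56 m/s, rpm = 6008 → n = rpm/60 = 100.133333 rev/s
target J* = 0.8875; solve J* = V/(n·D) for n: n = V/(J*·D) = 40.56/(0.8875 × 3.446) = 13.262161 rev/s
rpm = 60·n = 795.729689

rpm = 795.73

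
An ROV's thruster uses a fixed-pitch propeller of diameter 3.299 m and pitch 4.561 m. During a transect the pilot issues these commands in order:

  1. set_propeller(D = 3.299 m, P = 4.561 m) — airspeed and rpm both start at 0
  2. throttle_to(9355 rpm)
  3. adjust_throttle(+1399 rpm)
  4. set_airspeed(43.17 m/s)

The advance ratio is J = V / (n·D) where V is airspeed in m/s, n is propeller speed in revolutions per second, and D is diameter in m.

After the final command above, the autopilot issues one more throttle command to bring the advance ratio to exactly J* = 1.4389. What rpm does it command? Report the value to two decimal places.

rpm = 545.66

set_propeller: D = 3.299 m, P = 4.561 m (p = P/D = 1.382540); state ← (V=0, rpm=0)
throttle_to(9355): rpm ← 9355
adjust_throttle(+1399): rpm ← 9355 +1399 = 10754
set_airspeed(43.17): V ← 43.17 m/s
final state: V = 43.17 m/s, rpm = 10754 → n = rpm/60 = 179.233333 rev/s
target J* = 1.4389; solve J* = V/(n·D) for n: n = V/(J*·D) = 43.17/(1.4389 × 3.299) = 9.094297 rev/s
rpm = 60·n = 545.657804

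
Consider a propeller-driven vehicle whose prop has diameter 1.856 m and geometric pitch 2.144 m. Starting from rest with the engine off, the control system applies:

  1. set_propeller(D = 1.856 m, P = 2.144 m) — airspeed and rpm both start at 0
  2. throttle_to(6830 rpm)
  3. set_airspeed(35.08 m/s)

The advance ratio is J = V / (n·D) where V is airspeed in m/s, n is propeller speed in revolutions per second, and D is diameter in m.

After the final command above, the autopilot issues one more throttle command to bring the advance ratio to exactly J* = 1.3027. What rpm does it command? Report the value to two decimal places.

set_propeller: D = 1.856 m, P = 2.144 m (p = P/D = 1.155172); state ← (V=0, rpm=0)
throttle_to(6830): rpm ← 6830
set_airspeed(35.08): V ← 35.08 m/s
final state: V = 35.08 m/s, rpm = 6830 → n = rpm/60 = 113.833333 rev/s
target J* = 1.3027; solve J* = V/(n·D) for n: n = V/(J*·D) = 35.08/(1.3027 × 1.856) = 14.508991 rev/s
rpm = 60·n = 870.539437

rpm = 870.54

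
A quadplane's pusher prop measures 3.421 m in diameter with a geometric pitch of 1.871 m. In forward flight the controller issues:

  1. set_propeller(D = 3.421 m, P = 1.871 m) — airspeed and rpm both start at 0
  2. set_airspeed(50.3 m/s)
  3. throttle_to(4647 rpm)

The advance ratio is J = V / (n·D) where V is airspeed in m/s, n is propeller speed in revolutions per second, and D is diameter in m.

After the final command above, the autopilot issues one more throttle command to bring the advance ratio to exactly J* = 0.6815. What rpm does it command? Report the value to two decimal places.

set_propeller: D = 3.421 m, P = 1.871 m (p = P/D = 0.546916); state ← (V=0, rpm=0)
set_airspeed(50.3): V ← 50.3 m/s
throttle_to(4647): rpm ← 4647
final state: V = 50.3 m/s, rpm = 4647 → n = rpm/60 = 77.450000 rev/s
target J* = 0.6815; solve J* = V/(n·D) for n: n = V/(J*·D) = 50.3/(0.6815 × 3.421) = 21.574913 rev/s
rpm = 60·n = 1294.494773

rpm = 1294.49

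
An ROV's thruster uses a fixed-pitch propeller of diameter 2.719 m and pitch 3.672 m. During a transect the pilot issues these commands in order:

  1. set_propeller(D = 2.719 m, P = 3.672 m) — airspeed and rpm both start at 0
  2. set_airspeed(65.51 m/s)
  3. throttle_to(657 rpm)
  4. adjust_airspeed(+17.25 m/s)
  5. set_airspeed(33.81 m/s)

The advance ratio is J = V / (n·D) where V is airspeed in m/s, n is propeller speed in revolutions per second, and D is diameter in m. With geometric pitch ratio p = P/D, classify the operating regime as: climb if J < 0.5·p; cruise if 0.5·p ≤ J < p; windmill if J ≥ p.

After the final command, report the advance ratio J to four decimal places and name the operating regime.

J = 1.1356, regime = cruise

set_propeller: D = 2.719 m, P = 3.672 m (p = P/D = 1.350497); state ← (V=0, rpm=0)
set_airspeed(65.51): V ← 65.51 m/s
throttle_to(657): rpm ← 657
adjust_airspeed(+17.25): V ← 65.51 +17.25 = 82.76 m/s
set_airspeed(33.81): V ← 33.81 m/s
final state: V = 33.81 m/s, rpm = 657 → n = rpm/60 = 10.950000 rev/s
J = V / (n·D) = 33.81 / (10.950000 × 2.719) = 1.135591
regime bands: climb J<0.6752 | cruise [0.6752, 1.3505) | windmill J≥1.3505
J = 1.1356 → cruise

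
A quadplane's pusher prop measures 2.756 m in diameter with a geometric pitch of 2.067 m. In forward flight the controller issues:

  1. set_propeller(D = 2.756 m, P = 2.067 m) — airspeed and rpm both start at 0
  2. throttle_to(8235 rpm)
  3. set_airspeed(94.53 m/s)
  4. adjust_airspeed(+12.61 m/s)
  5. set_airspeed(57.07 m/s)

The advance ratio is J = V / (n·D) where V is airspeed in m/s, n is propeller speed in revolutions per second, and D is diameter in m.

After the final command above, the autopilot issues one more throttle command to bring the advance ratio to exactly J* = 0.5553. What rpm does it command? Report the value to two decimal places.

rpm = 2237.44

set_propeller: D = 2.756 m, P = 2.067 m (p = P/D = 0.750000); state ← (V=0, rpm=0)
throttle_to(8235): rpm ← 8235
set_airspeed(94.53): V ← 94.53 m/s
adjust_airspeed(+12.61): V ← 94.53 +12.61 = 107.14 m/s
set_airspeed(57.07): V ← 57.07 m/s
final state: V = 57.07 m/s, rpm = 8235 → n = rpm/60 = 137.250000 rev/s
target J* = 0.5553; solve J* = V/(n·D) for n: n = V/(J*·D) = 57.07/(0.5553 × 2.756) = 37.290739 rev/s
rpm = 60·n = 2237.444319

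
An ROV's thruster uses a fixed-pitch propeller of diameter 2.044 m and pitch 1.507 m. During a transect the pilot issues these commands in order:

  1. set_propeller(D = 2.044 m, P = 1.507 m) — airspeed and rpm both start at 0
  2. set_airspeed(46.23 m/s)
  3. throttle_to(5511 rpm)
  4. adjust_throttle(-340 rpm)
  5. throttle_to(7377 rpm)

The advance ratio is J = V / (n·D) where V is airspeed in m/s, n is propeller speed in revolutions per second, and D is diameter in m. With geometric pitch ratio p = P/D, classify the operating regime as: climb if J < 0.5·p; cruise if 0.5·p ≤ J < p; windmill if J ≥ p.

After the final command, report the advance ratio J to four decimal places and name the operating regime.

J = 0.1840, regime = climb

set_propeller: D = 2.044 m, P = 1.507 m (p = P/D = 0.737280); state ← (V=0, rpm=0)
set_airspeed(46.23): V ← 46.23 m/s
throttle_to(5511): rpm ← 5511
adjust_throttle(-340): rpm ← 5511 -340 = 5171
throttle_to(7377): rpm ← 7377
final state: V = 46.23 m/s, rpm = 7377 → n = rpm/60 = 122.950000 rev/s
J = V / (n·D) = 46.23 / (122.950000 × 2.044) = 0.183956
regime bands: climb J<0.3686 | cruise [0.3686, 0.7373) | windmill J≥0.7373
J = 0.1840 → climb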